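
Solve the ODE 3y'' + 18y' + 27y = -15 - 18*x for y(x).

y = -1/9 - 2*x/3 + C1*exp(-3*x) + C2*x*exp(-3*x)

Divide through by 3: y'' + 6y' + 9y = -5 - 6*x.
Characteristic equation r² + 6r + 9 = 0 has discriminant (6)² - 4·(9) = 0, so r = -3 is a repeated root.
Hence y_h = (C1 + C2*x)*exp(-3*x).
For the particular solution try y_p = A0 + A1*x. Substituting and matching coefficients of each power of x gives A0 = -1/9, A1 = -2/3, so y_p = -1/9 - 2*x/3.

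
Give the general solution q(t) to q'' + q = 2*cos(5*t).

Characteristic equation r² + 1 = 0 has discriminant (0)² - 4·(1) = -4 < 0, so r = ± i.
Hence q_h = C1*cos(t) + C2*sin(t).
Try q_p = A*cos(5*t) + B*sin(5*t). Substituting and equating the coefficients of cos(5t) and sin(5t) gives A = -1/12, B = 0, so q_p = -cos(5*t)/12.

q = -cos(5*t)/12 + C1*cos(t) + C2*sin(t)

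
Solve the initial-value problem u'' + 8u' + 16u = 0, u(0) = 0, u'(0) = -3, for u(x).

Characteristic equation r² + 8r + 16 = 0 has discriminant (8)² - 4·(16) = 0, so r = -4 is a repeated root.
Hence u_h = (C1 + C2*x)*exp(-4*x).
Apply the initial conditions: u(0) = C1 = 0 and u'(0) = C2 - 4*C1 = -3. Solving gives C1 = 0, C2 = -3.

u = -3*x*exp(-4*x)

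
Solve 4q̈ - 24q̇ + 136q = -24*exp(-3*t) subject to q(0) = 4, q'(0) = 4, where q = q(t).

q = -6*exp(-3*t)/61 - 524*exp(3*t)*sin(5*t)/305 + 250*cos(5*t)*exp(3*t)/61

Divide through by 4: q'' - 6q' + 34q = -6*exp(-3*t).
Characteristic equation r² - 6r + 34 = 0 has discriminant (-6)² - 4·(34) = -100 < 0, so r = 3 ± 5i.
Hence q_h = C1*cos(5*t)*exp(3*t) + C2*exp(3*t)*sin(5*t).
Try q_p = A*exp(-3*t). Substituting into the equation and dividing by exp(-3*t) gives A = -6/61, so q_p = -6*exp(-3*t)/61.
General solution: q = -6*exp(-3*t)/61 + C1*cos(5*t)*exp(3*t) + C2*exp(3*t)*sin(5*t).
Apply the initial conditions: q(0) = -6/61 + C1 = 4 and q'(0) = 18/61 + 3*C1 + 5*C2 = 4. Solving gives C1 = 250/61, C2 = -524/305.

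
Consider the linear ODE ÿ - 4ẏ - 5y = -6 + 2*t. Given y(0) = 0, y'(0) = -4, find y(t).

y = 38/25 - 64*exp(5*t)/75 - 2*exp(-t)/3 - 2*t/5

Characteristic equation r² - 4r - 5 = 0 factors as (r + 1)(r - 5) = 0, so r = -1, 5.
Hence y_h = C1*exp(-t) + C2*exp(5*t).
For the particular solution try y_p = A0 + A1*t. Substituting and matching coefficients of each power of t gives A0 = 38/25, A1 = -2/5, so y_p = 38/25 - 2*t/5.
General solution: y = 38/25 - 2*t/5 + C1*exp(-t) + C2*exp(5*t).
Apply the initial conditions: y(0) = 38/25 + C1 + C2 = 0 and y'(0) = -2/5 - C1 + 5*C2 = -4. Solving gives C1 = -2/3, C2 = -64/75.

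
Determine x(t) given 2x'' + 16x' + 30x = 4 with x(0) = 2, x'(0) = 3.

Divide through by 2: x'' + 8x' + 15x = 2.
Characteristic equation r² + 8r + 15 = 0 factors as (r + 3)(r + 5) = 0, so r = -3, -5.
Hence x_h = C1*exp(-3*t) + C2*exp(-5*t).
For the particular solution try x_p = A0. Substituting and matching coefficients of each power of t gives A0 = 2/15, so x_p = 2/15.
General solution: x = 2/15 + C1*exp(-3*t) + C2*exp(-5*t).
Apply the initial conditions: x(0) = 2/15 + C1 + C2 = 2 and x'(0) = -5*C2 - 3*C1 = 3. Solving gives C1 = 37/6, C2 = -43/10.

x = 2/15 - 43*exp(-5*t)/10 + 37*exp(-3*t)/6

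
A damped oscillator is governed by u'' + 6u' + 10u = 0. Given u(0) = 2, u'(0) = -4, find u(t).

u = 2*cos(t)*exp(-3*t) + 2*exp(-3*t)*sin(t)

Characteristic equation r² + 6r + 10 = 0 has discriminant (6)² - 4·(10) = -4 < 0, so r = -3 ± i.
Hence u_h = C1*cos(t)*exp(-3*t) + C2*exp(-3*t)*sin(t).
Apply the initial conditions: u(0) = C1 = 2 and u'(0) = C2 - 3*C1 = -4. Solving gives C1 = 2, C2 = 2.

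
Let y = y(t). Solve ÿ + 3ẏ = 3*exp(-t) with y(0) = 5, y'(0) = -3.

y = 5 - 3*exp(-t)/2 + 3*exp(-3*t)/2

Characteristic equation r² + 3r = 0 factors as (r + 3)r = 0, so r = -3, 0.
Hence y_h = C1*exp(-3*t) + C2.
Try y_p = A*exp(-t). Substituting into the equation and dividing by exp(-t) gives A = -3/2, so y_p = -3*exp(-t)/2.
General solution: y = C2 - 3*exp(-t)/2 + C1*exp(-3*t).
Apply the initial conditions: y(0) = -3/2 + C1 + C2 = 5 and y'(0) = 3/2 - 3*C1 = -3. Solving gives C1 = 3/2, C2 = 5.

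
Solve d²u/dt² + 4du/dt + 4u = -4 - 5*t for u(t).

u = 1/4 - 5*t/4 + C1*exp(-2*t) + C2*t*exp(-2*t)

Characteristic equation r² + 4r + 4 = 0 has discriminant (4)² - 4·(4) = 0, so r = -2 is a repeated root.
Hence u_h = (C1 + C2*t)*exp(-2*t).
For the particular solution try u_p = A0 + A1*t. Substituting and matching coefficients of each power of t gives A0 = 1/4, A1 = -5/4, so u_p = 1/4 - 5*t/4.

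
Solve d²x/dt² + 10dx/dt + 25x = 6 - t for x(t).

x = 32/125 - t/25 + C1*exp(-5*t) + C2*t*exp(-5*t)

Characteristic equation r² + 10r + 25 = 0 has discriminant (10)² - 4·(25) = 0, so r = -5 is a repeated root.
Hence x_h = (C1 + C2*t)*exp(-5*t).
For the particular solution try x_p = A0 + A1*t. Substituting and matching coefficients of each power of t gives A0 = 32/125, A1 = -1/25, so x_p = 32/125 - t/25.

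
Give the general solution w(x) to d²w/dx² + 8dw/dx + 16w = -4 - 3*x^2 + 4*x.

Characteristic equation r² + 8r + 16 = 0 has discriminant (8)² - 4·(16) = 0, so r = -4 is a repeated root.
Hence w_h = (C1 + C2*x)*exp(-4*x).
For the particular solution try w_p = A0 + A1*x + A2*x^2. Substituting and matching coefficients of each power of x gives A0 = -57/128, A1 = 7/16, A2 = -3/16, so w_p = -57/128 - 3*x^2/16 + 7*x/16.

w = -57/128 - 3*x**2/16 + 7*x/16 + C1*exp(-4*x) + C2*x*exp(-4*x)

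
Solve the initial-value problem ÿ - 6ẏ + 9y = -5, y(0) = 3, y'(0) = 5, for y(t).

Characteristic equation r² - 6r + 9 = 0 has discriminant (-6)² - 4·(9) = 0, so r = 3 is a repeated root.
Hence y_h = (C1 + C2*t)*exp(3*t).
For the particular solution try y_p = A0. Substituting and matching coefficients of each power of t gives A0 = -5/9, so y_p = -5/9.
General solution: y = -5/9 + C1*exp(3*t) + C2*t*exp(3*t).
Apply the initial conditions: y(0) = -5/9 + C1 = 3 and y'(0) = C2 + 3*C1 = 5. Solving gives C1 = 32/9, C2 = -17/3.

y = -5/9 + 32*exp(3*t)/9 - 17*t*exp(3*t)/3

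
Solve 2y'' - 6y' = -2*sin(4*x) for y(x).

y = C2 - 3*cos(4*x)/100 + sin(4*x)/25 + C1*exp(3*x)

Divide through by 2: y'' - 3y' = -sin(4*x).
Characteristic equation r² - 3r = 0 factors as (r - 3)r = 0, so r = 3, 0.
Hence y_h = C1*exp(3*x) + C2.
Try y_p = A*cos(4*x) + B*sin(4*x). Substituting and equating the coefficients of cos(4x) and sin(4x) gives A = -3/100, B = 1/25, so y_p = -3*cos(4*x)/100 + sin(4*x)/25.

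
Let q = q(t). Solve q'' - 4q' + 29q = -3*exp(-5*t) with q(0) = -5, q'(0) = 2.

Characteristic equation r² - 4r + 29 = 0 has discriminant (-4)² - 4·(29) = -100 < 0, so r = 2 ± 5i.
Hence q_h = C1*cos(5*t)*exp(2*t) + C2*exp(2*t)*sin(5*t).
Try q_p = A*exp(-5*t). Substituting into the equation and dividing by exp(-5*t) gives A = -3/74, so q_p = -3*exp(-5*t)/74.
General solution: q = -3*exp(-5*t)/74 + C1*cos(5*t)*exp(2*t) + C2*exp(2*t)*sin(5*t).
Apply the initial conditions: q(0) = -3/74 + C1 = -5 and q'(0) = 15/74 + 2*C1 + 5*C2 = 2. Solving gives C1 = -367/74, C2 = 867/370.

q = -3*exp(-5*t)/74 - 367*cos(5*t)*exp(2*t)/74 + 867*exp(2*t)*sin(5*t)/370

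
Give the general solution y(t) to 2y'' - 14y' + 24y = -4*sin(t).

Divide through by 2: y'' - 7y' + 12y = -2*sin(t).
Characteristic equation r² - 7r + 12 = 0 factors as (r - 4)(r - 3) = 0, so r = 4, 3.
Hence y_h = C1*exp(4*t) + C2*exp(3*t).
Try y_p = A*cos(t) + B*sin(t). Substituting and equating the coefficients of cos(t) and sin(t) gives A = -7/85, B = -11/85, so y_p = -11*sin(t)/85 - 7*cos(t)/85.

y = -11*sin(t)/85 - 7*cos(t)/85 + C1*exp(4*t) + C2*exp(3*t)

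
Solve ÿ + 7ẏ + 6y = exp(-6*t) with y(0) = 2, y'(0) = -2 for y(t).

Characteristic equation r² + 7r + 6 = 0 factors as (r + 1)(r + 6) = 0, so r = -1, -6.
Hence y_h = C1*exp(-t) + C2*exp(-6*t).
Since exp(-6*t) solves the homogeneous equation (r = -6 is a root of multiplicity 1), multiply the trial by t. Try y_p = A*t*exp(-6*t). Substituting into the equation and dividing by exp(-6*t) gives A = -1/5, so y_p = -t*exp(-6*t)/5.
General solution: y = C1*exp(-t) + C2*exp(-6*t) - t*exp(-6*t)/5.
Apply the initial conditions: y(0) = C1 + C2 = 2 and y'(0) = -1/5 - C1 - 6*C2 = -2. Solving gives C1 = 51/25, C2 = -1/25.

y = -exp(-6*t)/25 + 51*exp(-t)/25 - t*exp(-6*t)/5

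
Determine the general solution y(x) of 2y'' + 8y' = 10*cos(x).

y = C2 - 5*cos(x)/17 + 20*sin(x)/17 + C1*exp(-4*x)

Divide through by 2: y'' + 4y' = 5*cos(x).
Characteristic equation r² + 4r = 0 factors as (r + 4)r = 0, so r = -4, 0.
Hence y_h = C1*exp(-4*x) + C2.
Try y_p = A*cos(x) + B*sin(x). Substituting and equating the coefficients of cos(x) and sin(x) gives A = -5/17, B = 20/17, so y_p = -5*cos(x)/17 + 20*sin(x)/17.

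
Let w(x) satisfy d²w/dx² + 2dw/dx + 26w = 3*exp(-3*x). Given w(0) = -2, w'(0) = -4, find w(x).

w = 3*exp(-3*x)/29 - 168*exp(-x)*sin(5*x)/145 - 61*cos(5*x)*exp(-x)/29

Characteristic equation r² + 2r + 26 = 0 has discriminant (2)² - 4·(26) = -100 < 0, so r = -1 ± 5i.
Hence w_h = C1*cos(5*x)*exp(-x) + C2*exp(-x)*sin(5*x).
Try w_p = A*exp(-3*x). Substituting into the equation and dividing by exp(-3*x) gives A = 3/29, so w_p = 3*exp(-3*x)/29.
General solution: w = 3*exp(-3*x)/29 + C1*cos(5*x)*exp(-x) + C2*exp(-x)*sin(5*x).
Apply the initial conditions: w(0) = 3/29 + C1 = -2 and w'(0) = -9/29 - C1 + 5*C2 = -4. Solving gives C1 = -61/29, C2 = -168/145.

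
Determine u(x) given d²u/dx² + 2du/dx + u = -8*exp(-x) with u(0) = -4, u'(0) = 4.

Characteristic equation r² + 2r + 1 = 0 has discriminant (2)² - 4·(1) = 0, so r = -1 is a repeated root.
Hence u_h = (C1 + C2*x)*exp(-x).
Since exp(-x) solves the homogeneous equation (r = -1 is a root of multiplicity 2), multiply the trial by x^2. Try u_p = A*x^2*exp(-x). Substituting into the equation and dividing by exp(-x) gives A = -4, so u_p = -4*x^2*exp(-x).
General solution: u = C1*exp(-x) - 4*x^2*exp(-x) + C2*x*exp(-x).
Apply the initial conditions: u(0) = C1 = -4 and u'(0) = C2 - C1 = 4. Solving gives C1 = -4, C2 = 0.

u = -4*exp(-x) - 4*x**2*exp(-x)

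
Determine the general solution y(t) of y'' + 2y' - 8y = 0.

Characteristic equation r² + 2r - 8 = 0 factors as (r - 2)(r + 4) = 0, so r = 2, -4.
Hence y_h = C1*exp(2*t) + C2*exp(-4*t).

y = C1*exp(2*t) + C2*exp(-4*t)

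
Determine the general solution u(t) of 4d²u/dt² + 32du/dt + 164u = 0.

u = C1*cos(5*t)*exp(-4*t) + C2*exp(-4*t)*sin(5*t)

Divide through by 4: u'' + 8u' + 41u = 0.
Characteristic equation r² + 8r + 41 = 0 has discriminant (8)² - 4·(41) = -100 < 0, so r = -4 ± 5i.
Hence u_h = C1*cos(5*t)*exp(-4*t) + C2*exp(-4*t)*sin(5*t).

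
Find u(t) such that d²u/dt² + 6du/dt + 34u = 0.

u = C1*cos(5*t)*exp(-3*t) + C2*exp(-3*t)*sin(5*t)

Characteristic equation r² + 6r + 34 = 0 has discriminant (6)² - 4·(34) = -100 < 0, so r = -3 ± 5i.
Hence u_h = C1*cos(5*t)*exp(-3*t) + C2*exp(-3*t)*sin(5*t).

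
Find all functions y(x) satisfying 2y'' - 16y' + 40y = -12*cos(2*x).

y = -3*cos(2*x)/16 + 3*sin(2*x)/16 + C1*cos(2*x)*exp(4*x) + C2*exp(4*x)*sin(2*x)

Divide through by 2: y'' - 8y' + 20y = -6*cos(2*x).
Characteristic equation r² - 8r + 20 = 0 has discriminant (-8)² - 4·(20) = -16 < 0, so r = 4 ± 2i.
Hence y_h = C1*cos(2*x)*exp(4*x) + C2*exp(4*x)*sin(2*x).
Try y_p = A*cos(2*x) + B*sin(2*x). Substituting and equating the coefficients of cos(2x) and sin(2x) gives A = -3/16, B = 3/16, so y_p = -3*cos(2*x)/16 + 3*sin(2*x)/16.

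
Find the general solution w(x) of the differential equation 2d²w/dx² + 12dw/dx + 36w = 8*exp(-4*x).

w = 2*exp(-4*x)/5 + C1*cos(3*x)*exp(-3*x) + C2*exp(-3*x)*sin(3*x)

Divide through by 2: w'' + 6w' + 18w = 4*exp(-4*x).
Characteristic equation r² + 6r + 18 = 0 has discriminant (6)² - 4·(18) = -36 < 0, so r = -3 ± 3i.
Hence w_h = C1*cos(3*x)*exp(-3*x) + C2*exp(-3*x)*sin(3*x).
Try w_p = A*exp(-4*x). Substituting into the equation and dividing by exp(-4*x) gives A = 2/5, so w_p = 2*exp(-4*x)/5.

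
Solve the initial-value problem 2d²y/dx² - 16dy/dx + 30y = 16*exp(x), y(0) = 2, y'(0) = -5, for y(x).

Divide through by 2: y'' - 8y' + 15y = 8*exp(x).
Characteristic equation r² - 8r + 15 = 0 factors as (r - 3)(r - 5) = 0, so r = 3, 5.
Hence y_h = C1*exp(3*x) + C2*exp(5*x).
Try y_p = A*exp(x). Substituting into the equation and dividing by exp(x) gives A = 1, so y_p = exp(x).
General solution: y = C1*exp(3*x) + C2*exp(5*x) + exp(x).
Apply the initial conditions: y(0) = 1 + C1 + C2 = 2 and y'(0) = 1 + 3*C1 + 5*C2 = -5. Solving gives C1 = 11/2, C2 = -9/2.

y = -9*exp(5*x)/2 + 11*exp(3*x)/2 + exp(x)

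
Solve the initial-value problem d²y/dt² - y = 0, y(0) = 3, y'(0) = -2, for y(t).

Characteristic equation r² - 1 = 0 factors as (r - 1)(r + 1) = 0, so r = 1, -1.
Hence y_h = C1*exp(t) + C2*exp(-t).
Apply the initial conditions: y(0) = C1 + C2 = 3 and y'(0) = C1 - C2 = -2. Solving gives C1 = 1/2, C2 = 5/2.

y = exp(t)/2 + 5*exp(-t)/2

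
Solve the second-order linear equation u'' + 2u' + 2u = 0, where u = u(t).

Characteristic equation r² + 2r + 2 = 0 has discriminant (2)² - 4·(2) = -4 < 0, so r = -1 ± i.
Hence u_h = C1*cos(t)*exp(-t) + C2*exp(-t)*sin(t).

u = C1*cos(t)*exp(-t) + C2*exp(-t)*sin(t)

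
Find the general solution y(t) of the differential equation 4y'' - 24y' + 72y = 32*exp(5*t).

Divide through by 4: y'' - 6y' + 18y = 8*exp(5*t).
Characteristic equation r² - 6r + 18 = 0 has discriminant (-6)² - 4·(18) = -36 < 0, so r = 3 ± 3i.
Hence y_h = C1*cos(3*t)*exp(3*t) + C2*exp(3*t)*sin(3*t).
Try y_p = A*exp(5*t). Substituting into the equation and dividing by exp(5*t) gives A = 8/13, so y_p = 8*exp(5*t)/13.

y = 8*exp(5*t)/13 + C1*cos(3*t)*exp(3*t) + C2*exp(3*t)*sin(3*t)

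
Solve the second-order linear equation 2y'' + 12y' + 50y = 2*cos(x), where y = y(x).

Divide through by 2: y'' + 6y' + 25y = cos(x).
Characteristic equation r² + 6r + 25 = 0 has discriminant (6)² - 4·(25) = -64 < 0, so r = -3 ± 4i.
Hence y_h = C1*cos(4*x)*exp(-3*x) + C2*exp(-3*x)*sin(4*x).
Try y_p = A*cos(x) + B*sin(x). Substituting and equating the coefficients of cos(x) and sin(x) gives A = 2/51, B = 1/102, so y_p = sin(x)/102 + 2*cos(x)/51.

y = sin(x)/102 + 2*cos(x)/51 + C1*cos(4*x)*exp(-3*x) + C2*exp(-3*x)*sin(4*x)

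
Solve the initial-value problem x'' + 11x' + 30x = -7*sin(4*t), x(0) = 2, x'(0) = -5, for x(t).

x = -58*exp(-6*t)/13 - 49*sin(4*t)/1066 + 77*cos(4*t)/533 + 259*exp(-5*t)/41

Characteristic equation r² + 11r + 30 = 0 factors as (r + 6)(r + 5) = 0, so r = -6, -5.
Hence x_h = C1*exp(-6*t) + C2*exp(-5*t).
Try x_p = A*cos(4*t) + B*sin(4*t). Substituting and equating the coefficients of cos(4t) and sin(4t) gives A = 77/533, B = -49/1066, so x_p = -49*sin(4*t)/1066 + 77*cos(4*t)/533.
General solution: x = -49*sin(4*t)/1066 + 77*cos(4*t)/533 + C1*exp(-6*t) + C2*exp(-5*t).
Apply the initial conditions: x(0) = 77/533 + C1 + C2 = 2 and x'(0) = -98/533 - 6*C1 - 5*C2 = -5. Solving gives C1 = -58/13, C2 = 259/41.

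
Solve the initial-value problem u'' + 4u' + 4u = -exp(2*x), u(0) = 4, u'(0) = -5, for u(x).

Characteristic equation r² + 4r + 4 = 0 has discriminant (4)² - 4·(4) = 0, so r = -2 is a repeated root.
Hence u_h = (C1 + C2*x)*exp(-2*x).
Try u_p = A*exp(2*x). Substituting into the equation and dividing by exp(2*x) gives A = -1/16, so u_p = -exp(2*x)/16.
General solution: u = -exp(2*x)/16 + C1*exp(-2*x) + C2*x*exp(-2*x).
Apply the initial conditions: u(0) = -1/16 + C1 = 4 and u'(0) = -1/8 + C2 - 2*C1 = -5. Solving gives C1 = 65/16, C2 = 13/4.

u = -exp(2*x)/16 + 65*exp(-2*x)/16 + 13*x*exp(-2*x)/4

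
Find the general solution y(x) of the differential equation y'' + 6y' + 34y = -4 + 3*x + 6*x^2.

Characteristic equation r² + 6r + 34 = 0 has discriminant (6)² - 4·(34) = -100 < 0, so r = -3 ± 5i.
Hence y_h = C1*cos(5*x)*exp(-3*x) + C2*exp(-3*x)*sin(5*x).
For the particular solution try y_p = A0 + A1*x + A2*x^2. Substituting and matching coefficients of each power of x gives A0 = -1303/9826, A1 = 15/578, A2 = 3/17, so y_p = -1303/9826 + 3*x^2/17 + 15*x/578.

y = -1303/9826 + 3*x**2/17 + 15*x/578 + C1*cos(5*x)*exp(-3*x) + C2*exp(-3*x)*sin(5*x)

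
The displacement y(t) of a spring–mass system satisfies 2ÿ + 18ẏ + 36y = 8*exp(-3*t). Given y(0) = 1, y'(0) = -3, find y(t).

Divide through by 2: y'' + 9y' + 18y = 4*exp(-3*t).
Characteristic equation r² + 9r + 18 = 0 factors as (r + 3)(r + 6) = 0, so r = -3, -6.
Hence y_h = C1*exp(-3*t) + C2*exp(-6*t).
Since exp(-3*t) solves the homogeneous equation (r = -3 is a root of multiplicity 1), multiply the trial by t. Try y_p = A*t*exp(-3*t). Substituting into the equation and dividing by exp(-3*t) gives A = 4/3, so y_p = 4*t*exp(-3*t)/3.
General solution: y = C1*exp(-3*t) + C2*exp(-6*t) + 4*t*exp(-3*t)/3.
Apply the initial conditions: y(0) = C1 + C2 = 1 and y'(0) = 4/3 - 6*C2 - 3*C1 = -3. Solving gives C1 = 5/9, C2 = 4/9.

y = 4*exp(-6*t)/9 + 5*exp(-3*t)/9 + 4*t*exp(-3*t)/3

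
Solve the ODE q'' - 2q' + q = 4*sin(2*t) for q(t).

Characteristic equation r² - 2r + 1 = 0 has discriminant (-2)² - 4·(1) = 0, so r = 1 is a repeated root.
Hence q_h = (C1 + C2*t)*exp(t).
Try q_p = A*cos(2*t) + B*sin(2*t). Substituting and equating the coefficients of cos(2t) and sin(2t) gives A = 16/25, B = -12/25, so q_p = -12*sin(2*t)/25 + 16*cos(2*t)/25.

q = -12*sin(2*t)/25 + 16*cos(2*t)/25 + C1*exp(t) + C2*t*exp(t)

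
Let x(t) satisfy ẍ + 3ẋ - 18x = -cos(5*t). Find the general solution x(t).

Characteristic equation r² + 3r - 18 = 0 factors as (r - 3)(r + 6) = 0, so r = 3, -6.
Hence x_h = C1*exp(3*t) + C2*exp(-6*t).
Try x_p = A*cos(5*t) + B*sin(5*t). Substituting and equating the coefficients of cos(5t) and sin(5t) gives A = 43/2074, B = -15/2074, so x_p = -15*sin(5*t)/2074 + 43*cos(5*t)/2074.

x = -15*sin(5*t)/2074 + 43*cos(5*t)/2074 + C1*exp(3*t) + C2*exp(-6*t)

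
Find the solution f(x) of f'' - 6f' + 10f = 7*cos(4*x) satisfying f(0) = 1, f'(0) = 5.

Characteristic equation r² - 6r + 10 = 0 has discriminant (-6)² - 4·(10) = -4 < 0, so r = 3 ± i.
Hence f_h = C1*cos(x)*exp(3*x) + C2*exp(3*x)*sin(x).
Try f_p = A*cos(4*x) + B*sin(4*x). Substituting and equating the coefficients of cos(4x) and sin(4x) gives A = -7/102, B = -14/51, so f_p = -14*sin(4*x)/51 - 7*cos(4*x)/102.
General solution: f = -14*sin(4*x)/51 - 7*cos(4*x)/102 + C1*cos(x)*exp(3*x) + C2*exp(3*x)*sin(x).
Apply the initial conditions: f(0) = -7/102 + C1 = 1 and f'(0) = -56/51 + C2 + 3*C1 = 5. Solving gives C1 = 109/102, C2 = 295/102.

f = -14*sin(4*x)/51 - 7*cos(4*x)/102 + 109*cos(x)*exp(3*x)/102 + 295*exp(3*x)*sin(x)/102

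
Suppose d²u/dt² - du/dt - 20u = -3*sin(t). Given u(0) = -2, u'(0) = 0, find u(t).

u = -211*exp(5*t)/234 - 167*exp(-4*t)/153 - 3*cos(t)/442 + 63*sin(t)/442

Characteristic equation r² - r - 20 = 0 factors as (r + 4)(r - 5) = 0, so r = -4, 5.
Hence u_h = C1*exp(-4*t) + C2*exp(5*t).
Try u_p = A*cos(t) + B*sin(t). Substituting and equating the coefficients of cos(t) and sin(t) gives A = -3/442, B = 63/442, so u_p = -3*cos(t)/442 + 63*sin(t)/442.
General solution: u = -3*cos(t)/442 + 63*sin(t)/442 + C1*exp(-4*t) + C2*exp(5*t).
Apply the initial conditions: u(0) = -3/442 + C1 + C2 = -2 and u'(0) = 63/442 - 4*C1 + 5*C2 = 0. Solving gives C1 = -167/153, C2 = -211/234.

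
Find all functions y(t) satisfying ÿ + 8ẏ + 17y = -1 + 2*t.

y = -33/289 + 2*t/17 + C1*cos(t)*exp(-4*t) + C2*exp(-4*t)*sin(t)

Characteristic equation r² + 8r + 17 = 0 has discriminant (8)² - 4·(17) = -4 < 0, so r = -4 ± i.
Hence y_h = C1*cos(t)*exp(-4*t) + C2*exp(-4*t)*sin(t).
For the particular solution try y_p = A0 + A1*t. Substituting and matching coefficients of each power of t gives A0 = -33/289, A1 = 2/17, so y_p = -33/289 + 2*t/17.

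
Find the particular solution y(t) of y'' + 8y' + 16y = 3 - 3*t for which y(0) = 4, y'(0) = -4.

y = 9/32 - 3*t/16 + 119*exp(-4*t)/32 + 177*t*exp(-4*t)/16

Characteristic equation r² + 8r + 16 = 0 has discriminant (8)² - 4·(16) = 0, so r = -4 is a repeated root.
Hence y_h = (C1 + C2*t)*exp(-4*t).
For the particular solution try y_p = A0 + A1*t. Substituting and matching coefficients of each power of t gives A0 = 9/32, A1 = -3/16, so y_p = 9/32 - 3*t/16.
General solution: y = 9/32 - 3*t/16 + C1*exp(-4*t) + C2*t*exp(-4*t).
Apply the initial conditions: y(0) = 9/32 + C1 = 4 and y'(0) = -3/16 + C2 - 4*C1 = -4. Solving gives C1 = 119/32, C2 = 177/16.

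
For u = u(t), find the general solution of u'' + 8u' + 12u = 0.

Characteristic equation r² + 8r + 12 = 0 factors as (r + 2)(r + 6) = 0, so r = -2, -6.
Hence u_h = C1*exp(-2*t) + C2*exp(-6*t).

u = C1*exp(-2*t) + C2*exp(-6*t)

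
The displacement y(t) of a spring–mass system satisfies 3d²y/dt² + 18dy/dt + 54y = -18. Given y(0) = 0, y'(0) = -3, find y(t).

y = -1/3 - 2*exp(-3*t)*sin(3*t)/3 + cos(3*t)*exp(-3*t)/3

Divide through by 3: y'' + 6y' + 18y = -6.
Characteristic equation r² + 6r + 18 = 0 has discriminant (6)² - 4·(18) = -36 < 0, so r = -3 ± 3i.
Hence y_h = C1*cos(3*t)*exp(-3*t) + C2*exp(-3*t)*sin(3*t).
For the particular solution try y_p = A0. Substituting and matching coefficients of each power of t gives A0 = -1/3, so y_p = -1/3.
General solution: y = -1/3 + C1*cos(3*t)*exp(-3*t) + C2*exp(-3*t)*sin(3*t).
Apply the initial conditions: y(0) = -1/3 + C1 = 0 and y'(0) = -3*C1 + 3*C2 = -3. Solving gives C1 = 1/3, C2 = -2/3.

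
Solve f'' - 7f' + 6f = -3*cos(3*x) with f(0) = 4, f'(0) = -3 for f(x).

f = -37*exp(6*x)/25 + cos(3*x)/50 + 7*sin(3*x)/50 + 273*exp(x)/50

Characteristic equation r² - 7r + 6 = 0 factors as (r - 1)(r - 6) = 0, so r = 1, 6.
Hence f_h = C1*exp(x) + C2*exp(6*x).
Try f_p = A*cos(3*x) + B*sin(3*x). Substituting and equating the coefficients of cos(3x) and sin(3x) gives A = 1/50, B = 7/50, so f_p = cos(3*x)/50 + 7*sin(3*x)/50.
General solution: f = cos(3*x)/50 + 7*sin(3*x)/50 + C1*exp(x) + C2*exp(6*x).
Apply the initial conditions: f(0) = 1/50 + C1 + C2 = 4 and f'(0) = 21/50 + C1 + 6*C2 = -3. Solving gives C1 = 273/50, C2 = -37/25.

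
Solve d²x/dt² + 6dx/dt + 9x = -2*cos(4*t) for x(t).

x = -48*sin(4*t)/625 + 14*cos(4*t)/625 + C1*exp(-3*t) + C2*t*exp(-3*t)

Characteristic equation r² + 6r + 9 = 0 has discriminant (6)² - 4·(9) = 0, so r = -3 is a repeated root.
Hence x_h = (C1 + C2*t)*exp(-3*t).
Try x_p = A*cos(4*t) + B*sin(4*t). Substituting and equating the coefficients of cos(4t) and sin(4t) gives A = 14/625, B = -48/625, so x_p = -48*sin(4*t)/625 + 14*cos(4*t)/625.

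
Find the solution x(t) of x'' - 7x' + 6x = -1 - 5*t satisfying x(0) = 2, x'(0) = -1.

Characteristic equation r² - 7r + 6 = 0 factors as (r - 1)(r - 6) = 0, so r = 1, 6.
Hence x_h = C1*exp(t) + C2*exp(6*t).
For the particular solution try x_p = A0 + A1*t. Substituting and matching coefficients of each power of t gives A0 = -41/36, A1 = -5/6, so x_p = -41/36 - 5*t/6.
General solution: x = -41/36 - 5*t/6 + C1*exp(t) + C2*exp(6*t).
Apply the initial conditions: x(0) = -41/36 + C1 + C2 = 2 and x'(0) = -5/6 + C1 + 6*C2 = -1. Solving gives C1 = 19/5, C2 = -119/180.

x = -41/36 - 119*exp(6*t)/180 - 5*t/6 + 19*exp(t)/5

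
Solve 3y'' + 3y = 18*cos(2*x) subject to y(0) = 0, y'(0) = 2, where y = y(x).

y = -2*cos(2*x) + 2*cos(x) + 2*sin(x)

Divide through by 3: y'' + y = 6*cos(2*x).
Characteristic equation r² + 1 = 0 has discriminant (0)² - 4·(1) = -4 < 0, so r = ± i.
Hence y_h = C1*cos(x) + C2*sin(x).
Try y_p = A*cos(2*x) + B*sin(2*x). Substituting and equating the coefficients of cos(2x) and sin(2x) gives A = -2, B = 0, so y_p = -2*cos(2*x).
General solution: y = -2*cos(2*x) + C1*cos(x) + C2*sin(x).
Apply the initial conditions: y(0) = -2 + C1 = 0 and y'(0) = C2 = 2. Solving gives C1 = 2, C2 = 2.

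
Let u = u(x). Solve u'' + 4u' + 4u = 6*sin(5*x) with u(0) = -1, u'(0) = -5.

Characteristic equation r² + 4r + 4 = 0 has discriminant (4)² - 4·(4) = 0, so r = -2 is a repeated root.
Hence u_h = (C1 + C2*x)*exp(-2*x).
Try u_p = A*cos(5*x) + B*sin(5*x). Substituting and equating the coefficients of cos(5x) and sin(5x) gives A = -120/841, B = -126/841, so u_p = -126*sin(5*x)/841 - 120*cos(5*x)/841.
General solution: u = -126*sin(5*x)/841 - 120*cos(5*x)/841 + C1*exp(-2*x) + C2*x*exp(-2*x).
Apply the initial conditions: u(0) = -120/841 + C1 = -1 and u'(0) = -630/841 + C2 - 2*C1 = -5. Solving gives C1 = -721/841, C2 = -173/29.

u = -721*exp(-2*x)/841 - 126*sin(5*x)/841 - 120*cos(5*x)/841 - 173*x*exp(-2*x)/29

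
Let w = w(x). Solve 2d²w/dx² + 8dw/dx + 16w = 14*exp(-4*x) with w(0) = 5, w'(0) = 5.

Divide through by 2: w'' + 4w' + 8w = 7*exp(-4*x).
Characteristic equation r² + 4r + 8 = 0 has discriminant (4)² - 4·(8) = -16 < 0, so r = -2 ± 2i.
Hence w_h = C1*cos(2*x)*exp(-2*x) + C2*exp(-2*x)*sin(2*x).
Try w_p = A*exp(-4*x). Substituting into the equation and dividing by exp(-4*x) gives A = 7/8, so w_p = 7*exp(-4*x)/8.
General solution: w = 7*exp(-4*x)/8 + C1*cos(2*x)*exp(-2*x) + C2*exp(-2*x)*sin(2*x).
Apply the initial conditions: w(0) = 7/8 + C1 = 5 and w'(0) = -7/2 - 2*C1 + 2*C2 = 5. Solving gives C1 = 33/8, C2 = 67/8.

w = 7*exp(-4*x)/8 + 33*cos(2*x)*exp(-2*x)/8 + 67*exp(-2*x)*sin(2*x)/8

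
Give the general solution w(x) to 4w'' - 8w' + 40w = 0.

w = C1*cos(3*x)*exp(x) + C2*exp(x)*sin(3*x)

Divide through by 4: w'' - 2w' + 10w = 0.
Characteristic equation r² - 2r + 10 = 0 has discriminant (-2)² - 4·(10) = -36 < 0, so r = 1 ± 3i.
Hence w_h = C1*cos(3*x)*exp(x) + C2*exp(x)*sin(3*x).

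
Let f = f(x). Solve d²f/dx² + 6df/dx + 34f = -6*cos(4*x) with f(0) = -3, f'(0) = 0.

Characteristic equation r² + 6r + 34 = 0 has discriminant (6)² - 4·(34) = -100 < 0, so r = -3 ± 5i.
Hence f_h = C1*cos(5*x)*exp(-3*x) + C2*exp(-3*x)*sin(5*x).
Try f_p = A*cos(4*x) + B*sin(4*x). Substituting and equating the coefficients of cos(4x) and sin(4x) gives A = -3/25, B = -4/25, so f_p = -4*sin(4*x)/25 - 3*cos(4*x)/25.
General solution: f = -4*sin(4*x)/25 - 3*cos(4*x)/25 + C1*cos(5*x)*exp(-3*x) + C2*exp(-3*x)*sin(5*x).
Apply the initial conditions: f(0) = -3/25 + C1 = -3 and f'(0) = -16/25 - 3*C1 + 5*C2 = 0. Solving gives C1 = -72/25, C2 = -8/5.

f = -4*sin(4*x)/25 - 3*cos(4*x)/25 - 72*cos(5*x)*exp(-3*x)/25 - 8*exp(-3*x)*sin(5*x)/5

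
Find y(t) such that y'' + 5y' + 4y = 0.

Characteristic equation r² + 5r + 4 = 0 factors as (r + 1)(r + 4) = 0, so r = -1, -4.
Hence y_h = C1*exp(-t) + C2*exp(-4*t).

y = C1*exp(-t) + C2*exp(-4*t)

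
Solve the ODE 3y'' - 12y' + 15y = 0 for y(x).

Divide through by 3: y'' - 4y' + 5y = 0.
Characteristic equation r² - 4r + 5 = 0 has discriminant (-4)² - 4·(5) = -4 < 0, so r = 2 ± i.
Hence y_h = C1*cos(x)*exp(2*x) + C2*exp(2*x)*sin(x).

y = C1*cos(x)*exp(2*x) + C2*exp(2*x)*sin(x)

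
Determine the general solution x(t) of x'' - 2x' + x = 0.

Characteristic equation r² - 2r + 1 = 0 has discriminant (-2)² - 4·(1) = 0, so r = 1 is a repeated root.
Hence x_h = (C1 + C2*t)*exp(t).

x = C1*exp(t) + C2*t*exp(t)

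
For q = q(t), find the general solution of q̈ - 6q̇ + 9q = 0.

Characteristic equation r² - 6r + 9 = 0 has discriminant (-6)² - 4·(9) = 0, so r = 3 is a repeated root.
Hence q_h = (C1 + C2*t)*exp(3*t).

q = C1*exp(3*t) + C2*t*exp(3*t)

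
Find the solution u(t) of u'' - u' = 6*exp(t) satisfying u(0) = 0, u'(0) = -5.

Characteristic equation r² - r = 0 factors as (r - 1)r = 0, so r = 1, 0.
Hence u_h = C1*exp(t) + C2.
Since exp(t) solves the homogeneous equation (r = 1 is a root of multiplicity 1), multiply the trial by t. Try u_p = A*t*exp(t). Substituting into the equation and dividing by exp(t) gives A = 6, so u_p = 6*t*exp(t).
General solution: u = C2 + C1*exp(t) + 6*t*exp(t).
Apply the initial conditions: u(0) = C1 + C2 = 0 and u'(0) = 6 + C1 = -5. Solving gives C1 = -11, C2 = 11.

u = 11 - 11*exp(t) + 6*t*exp(t)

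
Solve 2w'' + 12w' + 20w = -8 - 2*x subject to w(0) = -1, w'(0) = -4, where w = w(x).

Divide through by 2: w'' + 6w' + 10w = -4 - x.
Characteristic equation r² + 6r + 10 = 0 has discriminant (6)² - 4·(10) = -4 < 0, so r = -3 ± i.
Hence w_h = C1*cos(x)*exp(-3*x) + C2*exp(-3*x)*sin(x).
For the particular solution try w_p = A0 + A1*x. Substituting and matching coefficients of each power of x gives A0 = -17/50, A1 = -1/10, so w_p = -17/50 - x/10.
General solution: w = -17/50 - x/10 + C1*cos(x)*exp(-3*x) + C2*exp(-3*x)*sin(x).
Apply the initial conditions: w(0) = -17/50 + C1 = -1 and w'(0) = -1/10 + C2 - 3*C1 = -4. Solving gives C1 = -33/50, C2 = -147/25.

w = -17/50 - x/10 - 147*exp(-3*x)*sin(x)/25 - 33*cos(x)*exp(-3*x)/50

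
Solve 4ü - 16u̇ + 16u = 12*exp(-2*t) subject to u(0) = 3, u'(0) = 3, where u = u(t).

Divide through by 4: u'' - 4u' + 4u = 3*exp(-2*t).
Characteristic equation r² - 4r + 4 = 0 has discriminant (-4)² - 4·(4) = 0, so r = 2 is a repeated root.
Hence u_h = (C1 + C2*t)*exp(2*t).
Try u_p = A*exp(-2*t). Substituting into the equation and dividing by exp(-2*t) gives A = 3/16, so u_p = 3*exp(-2*t)/16.
General solution: u = 3*exp(-2*t)/16 + C1*exp(2*t) + C2*t*exp(2*t).
Apply the initial conditions: u(0) = 3/16 + C1 = 3 and u'(0) = -3/8 + C2 + 2*C1 = 3. Solving gives C1 = 45/16, C2 = -9/4.

u = 3*exp(-2*t)/16 + 45*exp(2*t)/16 - 9*t*exp(2*t)/4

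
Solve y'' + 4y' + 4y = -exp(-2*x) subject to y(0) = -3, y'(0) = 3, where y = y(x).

Characteristic equation r² + 4r + 4 = 0 has discriminant (4)² - 4·(4) = 0, so r = -2 is a repeated root.
Hence y_h = (C1 + C2*x)*exp(-2*x).
Since exp(-2*x) solves the homogeneous equation (r = -2 is a root of multiplicity 2), multiply the trial by x^2. Try y_p = A*x^2*exp(-2*x). Substituting into the equation and dividing by exp(-2*x) gives A = -1/2, so y_p = -x^2*exp(-2*x)/2.
General solution: y = C1*exp(-2*x) - x^2*exp(-2*x)/2 + C2*x*exp(-2*x).
Apply the initial conditions: y(0) = C1 = -3 and y'(0) = C2 - 2*C1 = 3. Solving gives C1 = -3, C2 = -3.

y = -3*exp(-2*x) - 3*x*exp(-2*x) - x**2*exp(-2*x)/2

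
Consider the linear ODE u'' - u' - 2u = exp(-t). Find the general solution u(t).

u = C1*exp(2*t) + C2*exp(-t) - t*exp(-t)/3

Characteristic equation r² - r - 2 = 0 factors as (r - 2)(r + 1) = 0, so r = 2, -1.
Hence u_h = C1*exp(2*t) + C2*exp(-t).
Since exp(-t) solves the homogeneous equation (r = -1 is a root of multiplicity 1), multiply the trial by t. Try u_p = A*t*exp(-t). Substituting into the equation and dividing by exp(-t) gives A = -1/3, so u_p = -t*exp(-t)/3.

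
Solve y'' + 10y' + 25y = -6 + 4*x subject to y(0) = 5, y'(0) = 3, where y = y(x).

y = -38/125 + 4*x/25 + 663*exp(-5*x)/125 + 734*x*exp(-5*x)/25

Characteristic equation r² + 10r + 25 = 0 has discriminant (10)² - 4·(25) = 0, so r = -5 is a repeated root.
Hence y_h = (C1 + C2*x)*exp(-5*x).
For the particular solution try y_p = A0 + A1*x. Substituting and matching coefficients of each power of x gives A0 = -38/125, A1 = 4/25, so y_p = -38/125 + 4*x/25.
General solution: y = -38/125 + 4*x/25 + C1*exp(-5*x) + C2*x*exp(-5*x).
Apply the initial conditions: y(0) = -38/125 + C1 = 5 and y'(0) = 4/25 + C2 - 5*C1 = 3. Solving gives C1 = 663/125, C2 = 734/25.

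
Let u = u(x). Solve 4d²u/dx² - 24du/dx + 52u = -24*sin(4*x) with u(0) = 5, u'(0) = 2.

u = -16*cos(4*x)/65 + 2*sin(4*x)/65 - 901*exp(3*x)*sin(2*x)/130 + 341*cos(2*x)*exp(3*x)/65

Divide through by 4: u'' - 6u' + 13u = -6*sin(4*x).
Characteristic equation r² - 6r + 13 = 0 has discriminant (-6)² - 4·(13) = -16 < 0, so r = 3 ± 2i.
Hence u_h = C1*cos(2*x)*exp(3*x) + C2*exp(3*x)*sin(2*x).
Try u_p = A*cos(4*x) + B*sin(4*x). Substituting and equating the coefficients of cos(4x) and sin(4x) gives A = -16/65, B = 2/65, so u_p = -16*cos(4*x)/65 + 2*sin(4*x)/65.
General solution: u = -16*cos(4*x)/65 + 2*sin(4*x)/65 + C1*cos(2*x)*exp(3*x) + C2*exp(3*x)*sin(2*x).
Apply the initial conditions: u(0) = -16/65 + C1 = 5 and u'(0) = 8/65 + 2*C2 + 3*C1 = 2. Solving gives C1 = 341/65, C2 = -901/130.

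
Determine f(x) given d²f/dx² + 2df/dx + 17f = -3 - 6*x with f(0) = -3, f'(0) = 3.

Characteristic equation r² + 2r + 17 = 0 has discriminant (2)² - 4·(17) = -64 < 0, so r = -1 ± 4i.
Hence f_h = C1*cos(4*x)*exp(-x) + C2*exp(-x)*sin(4*x).
For the particular solution try f_p = A0 + A1*x. Substituting and matching coefficients of each power of x gives A0 = -39/289, A1 = -6/17, so f_p = -39/289 - 6*x/17.
General solution: f = -39/289 - 6*x/17 + C1*cos(4*x)*exp(-x) + C2*exp(-x)*sin(4*x).
Apply the initial conditions: f(0) = -39/289 + C1 = -3 and f'(0) = -6/17 - C1 + 4*C2 = 3. Solving gives C1 = -828/289, C2 = 141/1156.

f = -39/289 - 6*x/17 - 828*cos(4*x)*exp(-x)/289 + 141*exp(-x)*sin(4*x)/1156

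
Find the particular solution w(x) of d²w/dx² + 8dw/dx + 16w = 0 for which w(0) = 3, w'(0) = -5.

w = 3*exp(-4*x) + 7*x*exp(-4*x)

Characteristic equation r² + 8r + 16 = 0 has discriminant (8)² - 4·(16) = 0, so r = -4 is a repeated root.
Hence w_h = (C1 + C2*x)*exp(-4*x).
Apply the initial conditions: w(0) = C1 = 3 and w'(0) = C2 - 4*C1 = -5. Solving gives C1 = 3, C2 = 7.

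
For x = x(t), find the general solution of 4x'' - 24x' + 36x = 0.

Divide through by 4: x'' - 6x' + 9x = 0.
Characteristic equation r² - 6r + 9 = 0 has discriminant (-6)² - 4·(9) = 0, so r = 3 is a repeated root.
Hence x_h = (C1 + C2*t)*exp(3*t).

x = C1*exp(3*t) + C2*t*exp(3*t)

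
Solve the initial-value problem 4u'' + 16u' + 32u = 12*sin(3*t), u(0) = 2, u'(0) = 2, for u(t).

Divide through by 4: u'' + 4u' + 8u = 3*sin(3*t).
Characteristic equation r² + 4r + 8 = 0 has discriminant (4)² - 4·(8) = -16 < 0, so r = -2 ± 2i.
Hence u_h = C1*cos(2*t)*exp(-2*t) + C2*exp(-2*t)*sin(2*t).
Try u_p = A*cos(3*t) + B*sin(3*t). Substituting and equating the coefficients of cos(3t) and sin(3t) gives A = -36/145, B = -3/145, so u_p = -36*cos(3*t)/145 - 3*sin(3*t)/145.
General solution: u = -36*cos(3*t)/145 - 3*sin(3*t)/145 + C1*cos(2*t)*exp(-2*t) + C2*exp(-2*t)*sin(2*t).
Apply the initial conditions: u(0) = -36/145 + C1 = 2 and u'(0) = -9/145 - 2*C1 + 2*C2 = 2. Solving gives C1 = 326/145, C2 = 951/290.

u = -36*cos(3*t)/145 - 3*sin(3*t)/145 + 326*cos(2*t)*exp(-2*t)/145 + 951*exp(-2*t)*sin(2*t)/290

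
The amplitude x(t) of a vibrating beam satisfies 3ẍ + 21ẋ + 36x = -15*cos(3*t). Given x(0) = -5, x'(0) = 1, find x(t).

x = -109*exp(-3*t)/6 - 7*sin(3*t)/30 - cos(3*t)/30 + 66*exp(-4*t)/5

Divide through by 3: x'' + 7x' + 12x = -5*cos(3*t).
Characteristic equation r² + 7r + 12 = 0 factors as (r + 3)(r + 4) = 0, so r = -3, -4.
Hence x_h = C1*exp(-3*t) + C2*exp(-4*t).
Try x_p = A*cos(3*t) + B*sin(3*t). Substituting and equating the coefficients of cos(3t) and sin(3t) gives A = -1/30, B = -7/30, so x_p = -7*sin(3*t)/30 - cos(3*t)/30.
General solution: x = -7*sin(3*t)/30 - cos(3*t)/30 + C1*exp(-3*t) + C2*exp(-4*t).
Apply the initial conditions: x(0) = -1/30 + C1 + C2 = -5 and x'(0) = -7/10 - 4*C2 - 3*C1 = 1. Solving gives C1 = -109/6, C2 = 66/5.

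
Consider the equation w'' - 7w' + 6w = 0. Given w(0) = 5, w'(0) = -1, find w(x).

Characteristic equation r² - 7r + 6 = 0 factors as (r - 6)(r - 1) = 0, so r = 6, 1.
Hence w_h = C1*exp(6*x) + C2*exp(x).
Apply the initial conditions: w(0) = C1 + C2 = 5 and w'(0) = C2 + 6*C1 = -1. Solving gives C1 = -6/5, C2 = 31/5.

w = -6*exp(6*x)/5 + 31*exp(x)/5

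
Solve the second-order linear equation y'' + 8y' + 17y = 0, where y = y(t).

Characteristic equation r² + 8r + 17 = 0 has discriminant (8)² - 4·(17) = -4 < 0, so r = -4 ± i.
Hence y_h = C1*cos(t)*exp(-4*t) + C2*exp(-4*t)*sin(t).

y = C1*cos(t)*exp(-4*t) + C2*exp(-4*t)*sin(t)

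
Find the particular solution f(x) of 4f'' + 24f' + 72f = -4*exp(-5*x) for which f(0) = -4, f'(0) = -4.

f = -exp(-5*x)/13 - 70*exp(-3*x)*sin(3*x)/13 - 51*cos(3*x)*exp(-3*x)/13

Divide through by 4: f'' + 6f' + 18f = -exp(-5*x).
Characteristic equation r² + 6r + 18 = 0 has discriminant (6)² - 4·(18) = -36 < 0, so r = -3 ± 3i.
Hence f_h = C1*cos(3*x)*exp(-3*x) + C2*exp(-3*x)*sin(3*x).
Try f_p = A*exp(-5*x). Substituting into the equation and dividing by exp(-5*x) gives A = -1/13, so f_p = -exp(-5*x)/13.
General solution: f = -exp(-5*x)/13 + C1*cos(3*x)*exp(-3*x) + C2*exp(-3*x)*sin(3*x).
Apply the initial conditions: f(0) = -1/13 + C1 = -4 and f'(0) = 5/13 - 3*C1 + 3*C2 = -4. Solving gives C1 = -51/13, C2 = -70/13.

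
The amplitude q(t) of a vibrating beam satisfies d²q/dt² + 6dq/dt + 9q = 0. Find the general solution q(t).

q = C1*exp(-3*t) + C2*t*exp(-3*t)

Characteristic equation r² + 6r + 9 = 0 has discriminant (6)² - 4·(9) = 0, so r = -3 is a repeated root.
Hence q_h = (C1 + C2*t)*exp(-3*t).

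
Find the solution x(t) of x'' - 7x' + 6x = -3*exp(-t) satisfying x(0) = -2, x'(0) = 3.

x = -27*exp(t)/10 - 3*exp(-t)/14 + 32*exp(6*t)/35

Characteristic equation r² - 7r + 6 = 0 factors as (r - 1)(r - 6) = 0, so r = 1, 6.
Hence x_h = C1*exp(t) + C2*exp(6*t).
Try x_p = A*exp(-t). Substituting into the equation and dividing by exp(-t) gives A = -3/14, so x_p = -3*exp(-t)/14.
General solution: x = -3*exp(-t)/14 + C1*exp(t) + C2*exp(6*t).
Apply the initial conditions: x(0) = -3/14 + C1 + C2 = -2 and x'(0) = 3/14 + C1 + 6*C2 = 3. Solving gives C1 = -27/10, C2 = 32/35.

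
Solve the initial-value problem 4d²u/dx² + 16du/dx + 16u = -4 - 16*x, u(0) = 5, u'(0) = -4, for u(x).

Divide through by 4: u'' + 4u' + 4u = -1 - 4*x.
Characteristic equation r² + 4r + 4 = 0 has discriminant (4)² - 4·(4) = 0, so r = -2 is a repeated root.
Hence u_h = (C1 + C2*x)*exp(-2*x).
For the particular solution try u_p = A0 + A1*x. Substituting and matching coefficients of each power of x gives A0 = 3/4, A1 = -1, so u_p = 3/4 - x.
General solution: u = 3/4 - x + C1*exp(-2*x) + C2*x*exp(-2*x).
Apply the initial conditions: u(0) = 3/4 + C1 = 5 and u'(0) = -1 + C2 - 2*C1 = -4. Solving gives C1 = 17/4, C2 = 11/2.

u = 3/4 - x + 17*exp(-2*x)/4 + 11*x*exp(-2*x)/2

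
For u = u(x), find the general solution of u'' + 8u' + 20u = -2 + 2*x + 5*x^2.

Characteristic equation r² + 8r + 20 = 0 has discriminant (8)² - 4·(20) = -16 < 0, so r = -4 ± 2i.
Hence u_h = C1*cos(2*x)*exp(-4*x) + C2*exp(-4*x)*sin(2*x).
For the particular solution try u_p = A0 + A1*x + A2*x^2. Substituting and matching coefficients of each power of x gives A0 = -17/200, A1 = -1/10, A2 = 1/4, so u_p = -17/200 - x/10 + x^2/4.

u = -17/200 - x/10 + x**2/4 + C1*cos(2*x)*exp(-4*x) + C2*exp(-4*x)*sin(2*x)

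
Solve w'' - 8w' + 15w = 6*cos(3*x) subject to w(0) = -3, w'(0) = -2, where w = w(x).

Characteristic equation r² - 8r + 15 = 0 factors as (r - 3)(r - 5) = 0, so r = 3, 5.
Hence w_h = C1*exp(3*x) + C2*exp(5*x).
Try w_p = A*cos(3*x) + B*sin(3*x). Substituting and equating the coefficients of cos(3x) and sin(3x) gives A = 1/17, B = -4/17, so w_p = -4*sin(3*x)/17 + cos(3*x)/17.
General solution: w = -4*sin(3*x)/17 + cos(3*x)/17 + C1*exp(3*x) + C2*exp(5*x).
Apply the initial conditions: w(0) = 1/17 + C1 + C2 = -3 and w'(0) = -12/17 + 3*C1 + 5*C2 = -2. Solving gives C1 = -7, C2 = 67/17.

w = -7*exp(3*x) - 4*sin(3*x)/17 + cos(3*x)/17 + 67*exp(5*x)/17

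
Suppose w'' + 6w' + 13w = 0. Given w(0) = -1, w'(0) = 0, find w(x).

w = -cos(2*x)*exp(-3*x) - 3*exp(-3*x)*sin(2*x)/2

Characteristic equation r² + 6r + 13 = 0 has discriminant (6)² - 4·(13) = -16 < 0, so r = -3 ± 2i.
Hence w_h = C1*cos(2*x)*exp(-3*x) + C2*exp(-3*x)*sin(2*x).
Apply the initial conditions: w(0) = C1 = -1 and w'(0) = -3*C1 + 2*C2 = 0. Solving gives C1 = -1, C2 = -3/2.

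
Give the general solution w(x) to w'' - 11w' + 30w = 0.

w = C1*exp(6*x) + C2*exp(5*x)

Characteristic equation r² - 11r + 30 = 0 factors as (r - 6)(r - 5) = 0, so r = 6, 5.
Hence w_h = C1*exp(6*x) + C2*exp(5*x).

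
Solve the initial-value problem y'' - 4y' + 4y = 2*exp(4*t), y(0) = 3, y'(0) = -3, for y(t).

Characteristic equation r² - 4r + 4 = 0 has discriminant (-4)² - 4·(4) = 0, so r = 2 is a repeated root.
Hence y_h = (C1 + C2*t)*exp(2*t).
Try y_p = A*exp(4*t). Substituting into the equation and dividing by exp(4*t) gives A = 1/2, so y_p = exp(4*t)/2.
General solution: y = exp(4*t)/2 + C1*exp(2*t) + C2*t*exp(2*t).
Apply the initial conditions: y(0) = 1/2 + C1 = 3 and y'(0) = 2 + C2 + 2*C1 = -3. Solving gives C1 = 5/2, C2 = -10.

y = exp(4*t)/2 + 5*exp(2*t)/2 - 10*t*exp(2*t)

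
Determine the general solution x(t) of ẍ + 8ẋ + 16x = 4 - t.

x = 9/32 - t/16 + C1*exp(-4*t) + C2*t*exp(-4*t)

Characteristic equation r² + 8r + 16 = 0 has discriminant (8)² - 4·(16) = 0, so r = -4 is a repeated root.
Hence x_h = (C1 + C2*t)*exp(-4*t).
For the particular solution try x_p = A0 + A1*t. Substituting and matching coefficients of each power of t gives A0 = 9/32, A1 = -1/16, so x_p = 9/32 - t/16.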